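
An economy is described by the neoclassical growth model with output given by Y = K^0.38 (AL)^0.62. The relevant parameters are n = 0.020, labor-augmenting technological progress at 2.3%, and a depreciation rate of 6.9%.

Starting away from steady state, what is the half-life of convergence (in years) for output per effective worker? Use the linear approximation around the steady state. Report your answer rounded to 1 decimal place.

half-life ≈ 10.0 years

Near the steady state the convergence rate is λ = (1 − α)(n + g + δ).
λ = (1 − 0.38) × 0.112 = 0.62 × 0.112 = 0.06944
Half-life = ln 2 / λ = 0.6931 / 0.06944 ≈ 9.98 years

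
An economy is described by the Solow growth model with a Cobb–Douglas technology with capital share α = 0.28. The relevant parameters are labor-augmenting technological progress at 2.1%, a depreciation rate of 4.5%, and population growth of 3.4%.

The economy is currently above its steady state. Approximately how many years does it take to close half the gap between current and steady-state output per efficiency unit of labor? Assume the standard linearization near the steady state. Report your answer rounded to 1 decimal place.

Near the steady state the convergence rate is λ = (1 − α)(n + g + δ).
λ = (1 − 0.28) × 0.100 = 0.72 × 0.100 = 0.0720
Half-life = ln 2 / λ = 0.6931 / 0.0720 ≈ 9.63 years

half-life ≈ 9.6 years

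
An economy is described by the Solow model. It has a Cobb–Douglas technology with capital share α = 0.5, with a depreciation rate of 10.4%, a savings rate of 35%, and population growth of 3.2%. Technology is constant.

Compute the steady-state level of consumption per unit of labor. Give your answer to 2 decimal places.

In steady state, investment equals break-even investment: s·k^α = (n + δ)·k.
Dividing both sides by k: k^(1−α) = s / (n + δ).
k^0.5 = 0.35 / (0.032 + 0.104) = 0.35 / 0.136 = 2.5735
k* = 2.5735^(1/0.5) ≈ 6.6229
y* = (k*)^α = 6.6229^0.5 ≈ 2.5735
c* = (1 − s)·y* = (1 − 0.35) × 2.5735 ≈ 1.6728

c* = 1.67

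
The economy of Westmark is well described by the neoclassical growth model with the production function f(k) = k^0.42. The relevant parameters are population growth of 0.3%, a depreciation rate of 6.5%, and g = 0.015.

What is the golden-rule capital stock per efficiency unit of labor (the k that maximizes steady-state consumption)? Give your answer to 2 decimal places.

The golden rule sets f'(k) = n + g + δ, i.e. α·k^(α−1) = n + g + δ.
So k^(1−α) = α / (n + g + δ) = 0.42 / 0.083 = 5.0602.
k_gold = 5.0602^(1/0.58) ≈ 16.3713

k_gold ≈ 16.37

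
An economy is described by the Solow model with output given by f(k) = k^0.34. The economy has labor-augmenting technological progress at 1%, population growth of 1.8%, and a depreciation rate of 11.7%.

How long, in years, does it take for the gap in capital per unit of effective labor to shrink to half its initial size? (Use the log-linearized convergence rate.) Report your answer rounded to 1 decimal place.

Near the steady state the convergence rate is λ = (1 − α)(n + g + δ).
λ = (1 − 0.34) × 0.145 = 0.66 × 0.145 = 0.0957
Half-life = ln 2 / λ = 0.6931 / 0.0957 ≈ 7.24 years

t_½ ≈ 7.2 years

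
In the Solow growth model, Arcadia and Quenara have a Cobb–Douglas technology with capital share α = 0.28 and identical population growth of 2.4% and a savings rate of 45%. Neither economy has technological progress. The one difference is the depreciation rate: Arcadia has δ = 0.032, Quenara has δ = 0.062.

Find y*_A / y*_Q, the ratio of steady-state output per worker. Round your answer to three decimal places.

y*_A / y*_Q ≈ 1.182

Steady-state y* = [s/(n + δ)]^(α/(1−α)), so the ratio is [ (s_A/(n + δ)_A) / (s_Q/(n + δ)_Q) ]^0.3889.
s_A/(n + δ)_A = 0.45/0.056 = 8.0357; s_Q/(n + δ)_Q = 0.45/0.086 = 5.2326.
Ratio = (8.0357/5.2326)^0.3889 = 1.5357^0.3889 ≈ 1.1816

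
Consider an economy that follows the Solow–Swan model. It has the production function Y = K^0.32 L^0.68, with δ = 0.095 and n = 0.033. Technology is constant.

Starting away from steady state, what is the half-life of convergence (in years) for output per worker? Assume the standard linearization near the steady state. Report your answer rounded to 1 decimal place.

half-life ≈ 8.0 years

Near the steady state the convergence rate is λ = (1 − α)(n + δ).
λ = (1 − 0.32) × 0.128 = 0.68 × 0.128 = 0.08704
Half-life = ln 2 / λ = 0.6931 / 0.08704 ≈ 7.96 years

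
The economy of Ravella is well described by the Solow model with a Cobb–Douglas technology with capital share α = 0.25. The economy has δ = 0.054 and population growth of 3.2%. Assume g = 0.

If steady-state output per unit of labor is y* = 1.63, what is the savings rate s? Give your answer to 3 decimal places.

Steady state requires s·f(k) = (n + δ)·k, i.e. s·k^α = (n + δ)·k.
Since y* = [s/(n + δ)]^(α/(1−α)), we have s/(n + δ) = (y*)^((1−α)/α) = 1.63^3 = 4.3307.
Therefore s = 4.3307 × (n + δ) = 4.3307 × 0.086 = 0.3724.

s ≈ 0.372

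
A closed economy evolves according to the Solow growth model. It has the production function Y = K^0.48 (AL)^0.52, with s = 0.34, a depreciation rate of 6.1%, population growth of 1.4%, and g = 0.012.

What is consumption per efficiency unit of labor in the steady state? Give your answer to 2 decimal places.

In steady state, investment equals break-even investment: s·k^α = (n + g + δ)·k.
Dividing both sides by k: k^(1−α) = s / (n + g + δ).
k^0.52 = 0.34 / (0.014 + 0.012 + 0.061) = 0.34 / 0.087 = 3.9080
k* = 3.9080^(1/0.52) ≈ 13.7523
y* = (k*)^α = 13.7523^0.48 ≈ 3.5190
c* = (1 − s)·y* = (1 − 0.34) × 3.5190 ≈ 2.3225

c* ≈ 2.32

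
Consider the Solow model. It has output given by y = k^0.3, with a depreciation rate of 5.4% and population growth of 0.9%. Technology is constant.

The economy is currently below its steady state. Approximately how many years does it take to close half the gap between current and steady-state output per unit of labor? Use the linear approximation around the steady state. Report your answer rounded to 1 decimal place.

Near the steady state the convergence rate is λ = (1 − α)(n + δ).
λ = (1 − 0.3) × 0.063 = 0.7 × 0.063 = 0.0441
Half-life = ln 2 / λ = 0.6931 / 0.0441 ≈ 15.72 years

t_½ ≈ 15.7 years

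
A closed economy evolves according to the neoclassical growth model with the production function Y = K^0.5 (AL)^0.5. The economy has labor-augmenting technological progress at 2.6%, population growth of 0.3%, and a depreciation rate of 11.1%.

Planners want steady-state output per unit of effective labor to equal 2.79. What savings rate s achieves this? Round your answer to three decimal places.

At the steady state, Δk = 0, so s·k^α = (n + g + δ)·k.
Since y* = [s/(n + g + δ)]^(α/(1−α)), we have s/(n + g + δ) = (y*)^((1−α)/α) = 2.79^1 = 2.7900.
Therefore s = 2.7900 × (n + g + δ) = 2.7900 × 0.140 = 0.3906.

s ≈ 0.391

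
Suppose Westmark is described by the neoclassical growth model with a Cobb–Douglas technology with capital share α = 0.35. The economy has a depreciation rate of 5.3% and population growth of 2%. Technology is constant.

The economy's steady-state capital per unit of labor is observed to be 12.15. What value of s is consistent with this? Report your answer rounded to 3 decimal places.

In steady state, investment equals break-even investment: s·k^α = (n + δ)·k.
So s / (n + δ) = (k*)^(1−α) = 12.15^0.65 = 5.0696.
Therefore s = 5.0696 × (n + δ) = 5.0696 × 0.073 = 0.3701.

s ≈ 0.370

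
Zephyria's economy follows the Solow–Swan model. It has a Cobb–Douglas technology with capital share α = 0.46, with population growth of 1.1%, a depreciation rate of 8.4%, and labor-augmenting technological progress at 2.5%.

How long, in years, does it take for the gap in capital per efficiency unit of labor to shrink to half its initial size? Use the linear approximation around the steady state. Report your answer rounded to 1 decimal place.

t_½ ≈ 10.7 years

Near the steady state the convergence rate is λ = (1 − α)(n + g + δ).
λ = (1 − 0.46) × 0.120 = 0.54 × 0.120 = 0.0648
Half-life = ln 2 / λ = 0.6931 / 0.0648 ≈ 10.70 years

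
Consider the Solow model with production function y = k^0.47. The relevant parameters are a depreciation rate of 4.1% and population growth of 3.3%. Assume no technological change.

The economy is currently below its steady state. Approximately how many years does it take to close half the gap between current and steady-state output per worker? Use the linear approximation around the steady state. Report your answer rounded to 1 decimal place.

Near the steady state the convergence rate is λ = (1 − α)(n + δ).
λ = (1 − 0.47) × 0.074 = 0.53 × 0.074 = 0.03922
Half-life = ln 2 / λ = 0.6931 / 0.03922 ≈ 17.67 years

half-life ≈ 17.7 years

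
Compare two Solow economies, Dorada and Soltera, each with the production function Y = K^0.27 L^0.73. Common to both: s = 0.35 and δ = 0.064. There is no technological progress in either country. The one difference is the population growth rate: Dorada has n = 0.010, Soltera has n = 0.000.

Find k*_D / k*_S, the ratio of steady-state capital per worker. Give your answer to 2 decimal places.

k*_D / k*_S ≈ 0.82

Steady-state k* = [s/(n + δ)]^(1/(1−α)), so the ratio is [ (s_D/(n + δ)_D) / (s_S/(n + δ)_S) ]^1.3699.
s_D/(n + δ)_D = 0.35/0.074 = 4.7297; s_S/(n + δ)_S = 0.35/0.064 = 5.4688.
Ratio = (4.7297/5.4688)^1.3699 = 0.8649^1.3699 ≈ 0.8197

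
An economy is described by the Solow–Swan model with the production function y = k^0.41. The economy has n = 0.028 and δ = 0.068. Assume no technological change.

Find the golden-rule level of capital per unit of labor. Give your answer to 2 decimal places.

k_gold ≈ 11.71

The golden rule sets f'(k) = n + δ, i.e. α·k^(α−1) = n + δ.
So k^(1−α) = α / (n + δ) = 0.41 / 0.096 = 4.2708.
k_gold = 4.2708^(1/0.59) ≈ 11.7128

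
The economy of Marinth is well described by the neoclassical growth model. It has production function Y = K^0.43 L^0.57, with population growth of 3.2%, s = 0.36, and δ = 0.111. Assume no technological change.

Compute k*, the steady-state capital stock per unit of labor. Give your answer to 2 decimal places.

Steady state requires s·f(k) = (n + δ)·k, i.e. s·k^α = (n + δ)·k.
Dividing both sides by k: k^(1−α) = s / (n + δ).
k^0.57 = 0.36 / (0.032 + 0.111) = 0.36 / 0.143 = 2.5175
k* = 2.5175^(1/0.57) ≈ 5.0519

k* = 5.05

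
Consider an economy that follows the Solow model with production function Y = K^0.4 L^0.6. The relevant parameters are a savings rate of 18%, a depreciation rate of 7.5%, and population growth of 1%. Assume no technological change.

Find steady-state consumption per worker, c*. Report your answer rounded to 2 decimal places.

c* ≈ 1.35

At the steady state, Δk = 0, so s·k^α = (n + δ)·k.
Dividing both sides by k: k^(1−α) = s / (n + δ).
k^0.6 = 0.18 / (0.010 + 0.075) = 0.18 / 0.085 = 2.1176
k* = 2.1176^(1/0.6) ≈ 3.4920
y* = (k*)^α = 3.4920^0.4 ≈ 1.6490
c* = (1 − s)·y* = (1 − 0.18) × 1.6490 ≈ 1.3522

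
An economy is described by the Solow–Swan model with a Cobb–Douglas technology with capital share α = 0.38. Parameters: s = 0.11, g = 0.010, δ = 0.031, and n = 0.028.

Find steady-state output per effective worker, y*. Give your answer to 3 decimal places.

In steady state, investment equals break-even investment: s·k^α = (n + g + δ)·k.
Dividing both sides by k: k^(1−α) = s / (n + g + δ).
k^0.62 = 0.11 / (0.028 + 0.010 + 0.031) = 0.11 / 0.069 = 1.5942
k* = 1.5942^(1/0.62) ≈ 2.1217
y* = (k*)^α = 2.1217^0.38 ≈ 1.3309

y* = 1.331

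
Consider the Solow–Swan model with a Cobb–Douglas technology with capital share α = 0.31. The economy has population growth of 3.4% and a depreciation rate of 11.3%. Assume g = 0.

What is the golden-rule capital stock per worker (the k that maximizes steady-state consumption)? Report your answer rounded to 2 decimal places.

The golden rule sets f'(k) = n + δ, i.e. α·k^(α−1) = n + δ.
So k^(1−α) = α / (n + δ) = 0.31 / 0.147 = 2.1088.
k_gold = 2.1088^(1/0.69) ≈ 2.9486

k_gold ≈ 2.95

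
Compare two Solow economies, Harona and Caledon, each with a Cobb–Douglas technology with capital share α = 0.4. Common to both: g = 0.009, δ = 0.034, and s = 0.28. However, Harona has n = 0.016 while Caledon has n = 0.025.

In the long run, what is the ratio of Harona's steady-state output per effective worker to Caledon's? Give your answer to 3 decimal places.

Steady-state y* = [s/(n + g + δ)]^(α/(1−α)), so the ratio is [ (s_H/(n + g + δ)_H) / (s_C/(n + g + δ)_C) ]^0.6667.
s_H/(n + g + δ)_H = 0.28/0.059 = 4.7458; s_C/(n + g + δ)_C = 0.28/0.068 = 4.1176.
Ratio = (4.7458/4.1176)^0.6667 = 1.1526^0.6667 ≈ 1.0993

y*_H / y*_C ≈ 1.099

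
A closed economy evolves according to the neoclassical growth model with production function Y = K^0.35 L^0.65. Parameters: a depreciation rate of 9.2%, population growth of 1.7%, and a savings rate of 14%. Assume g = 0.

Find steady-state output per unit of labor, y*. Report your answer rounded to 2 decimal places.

In steady state, investment equals break-even investment: s·k^α = (n + δ)·k.
Dividing both sides by k: k^(1−α) = s / (n + δ).
k^0.65 = 0.14 / (0.017 + 0.092) = 0.14 / 0.109 = 1.2844
k* = 1.2844^(1/0.65) ≈ 1.4697
y* = (k*)^α = 1.4697^0.35 ≈ 1.1443

y* = 1.14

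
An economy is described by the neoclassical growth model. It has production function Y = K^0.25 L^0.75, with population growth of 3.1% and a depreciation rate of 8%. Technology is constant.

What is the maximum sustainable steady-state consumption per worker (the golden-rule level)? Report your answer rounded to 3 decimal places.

c_gold ≈ 0.983

At the golden rule, f'(k) = n + δ, so α·k^(α−1) = n + δ and k_gold = (α/(n + δ))^(1/(1−α)).
k_gold = (0.25/0.111)^(1/0.75) = 2.2523^1.3333 ≈ 2.9523
c_gold = f(k_gold) − (n + δ)·k_gold = 1.3108 − 0.111×2.9523 ≈ 0.9831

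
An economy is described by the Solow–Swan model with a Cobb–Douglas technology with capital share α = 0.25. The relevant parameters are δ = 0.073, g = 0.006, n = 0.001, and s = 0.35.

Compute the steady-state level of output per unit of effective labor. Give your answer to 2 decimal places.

At the steady state, Δk = 0, so s·k^α = (n + g + δ)·k.
Dividing both sides by k: k^(1−α) = s / (n + g + δ).
k^0.75 = 0.35 / (0.001 + 0.006 + 0.073) = 0.35 / 0.080 = 4.3750
k* = 4.3750^(1/0.75) ≈ 7.1555
y* = (k*)^α = 7.1555^0.25 ≈ 1.6355

y* = 1.64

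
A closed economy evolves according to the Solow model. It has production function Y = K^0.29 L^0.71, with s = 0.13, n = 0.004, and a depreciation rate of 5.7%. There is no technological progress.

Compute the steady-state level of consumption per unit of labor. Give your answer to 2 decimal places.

c* = 1.19

Steady state requires s·f(k) = (n + δ)·k, i.e. s·k^α = (n + δ)·k.
Dividing both sides by k: k^(1−α) = s / (n + δ).
k^0.71 = 0.13 / (0.004 + 0.057) = 0.13 / 0.061 = 2.1311
k* = 2.1311^(1/0.71) ≈ 2.9028
y* = (k*)^α = 2.9028^0.29 ≈ 1.3621
c* = (1 − s)·y* = (1 − 0.13) × 1.3621 ≈ 1.1850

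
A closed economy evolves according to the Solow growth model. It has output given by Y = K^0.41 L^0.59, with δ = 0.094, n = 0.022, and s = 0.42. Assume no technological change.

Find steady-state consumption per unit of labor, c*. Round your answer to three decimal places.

At the steady state, Δk = 0, so s·k^α = (n + δ)·k.
Dividing both sides by k: k^(1−α) = s / (n + δ).
k^0.59 = 0.42 / (0.022 + 0.094) = 0.42 / 0.116 = 3.6207
k* = 3.6207^(1/0.59) ≈ 8.8533
y* = (k*)^α = 8.8533^0.41 ≈ 2.4452
c* = (1 − s)·y* = (1 − 0.42) × 2.4452 ≈ 1.4182

c* = 1.418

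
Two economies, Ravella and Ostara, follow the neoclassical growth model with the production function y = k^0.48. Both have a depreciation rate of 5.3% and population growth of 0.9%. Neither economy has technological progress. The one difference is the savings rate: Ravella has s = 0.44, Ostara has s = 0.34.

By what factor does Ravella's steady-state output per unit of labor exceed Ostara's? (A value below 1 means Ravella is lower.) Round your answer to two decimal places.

ratio ≈ 1.27

Steady-state y* = [s/(n + δ)]^(α/(1−α)), so the ratio is [ (s_R/(n + δ)_R) / (s_O/(n + δ)_O) ]^0.9231.
s_R/(n + δ)_R = 0.44/0.062 = 7.0968; s_O/(n + δ)_O = 0.34/0.062 = 5.4839.
Ratio = (7.0968/5.4839)^0.9231 = 1.2941^0.9231 ≈ 1.2687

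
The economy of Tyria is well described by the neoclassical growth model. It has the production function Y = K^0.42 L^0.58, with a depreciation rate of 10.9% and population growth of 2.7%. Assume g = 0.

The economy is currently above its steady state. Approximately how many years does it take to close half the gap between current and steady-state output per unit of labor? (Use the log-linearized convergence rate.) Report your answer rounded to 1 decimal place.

Near the steady state the convergence rate is λ = (1 − α)(n + δ).
λ = (1 − 0.42) × 0.136 = 0.58 × 0.136 = 0.07888
Half-life = ln 2 / λ = 0.6931 / 0.07888 ≈ 8.79 years

half-life ≈ 8.8 years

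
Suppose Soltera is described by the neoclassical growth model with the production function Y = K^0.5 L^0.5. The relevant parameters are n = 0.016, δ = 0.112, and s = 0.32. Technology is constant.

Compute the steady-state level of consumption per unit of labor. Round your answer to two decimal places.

c* ≈ 1.70

In steady state, investment equals break-even investment: s·k^α = (n + δ)·k.
Rearranging, k^(1−α) = s / (n + δ).
k^0.5 = 0.32 / (0.016 + 0.112) = 0.32 / 0.128 = 2.5000
k* = 2.5000^(1/0.5) ≈ 6.2500
y* = (k*)^α = 6.2500^0.5 ≈ 2.5000
c* = (1 − s)·y* = (1 − 0.32) × 2.5000 ≈ 1.7000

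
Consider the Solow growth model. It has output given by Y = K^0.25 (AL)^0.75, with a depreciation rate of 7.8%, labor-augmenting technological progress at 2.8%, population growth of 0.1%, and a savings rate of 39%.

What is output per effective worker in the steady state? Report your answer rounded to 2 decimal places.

At the steady state, Δk = 0, so s·k^α = (n + g + δ)·k.
Dividing both sides by k: k^(1−α) = s / (n + g + δ).
k^0.75 = 0.39 / (0.001 + 0.028 + 0.078) = 0.39 / 0.107 = 3.6449
k* = 3.6449^(1/0.75) ≈ 5.6094
y* = (k*)^α = 5.6094^0.25 ≈ 1.5390

y* = 1.54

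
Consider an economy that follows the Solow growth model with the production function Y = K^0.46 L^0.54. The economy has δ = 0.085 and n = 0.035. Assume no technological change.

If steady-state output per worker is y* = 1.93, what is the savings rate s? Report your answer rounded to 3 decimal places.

s ≈ 0.260

At the steady state, Δk = 0, so s·k^α = (n + δ)·k.
Since y* = [s/(n + δ)]^(α/(1−α)), we have s/(n + δ) = (y*)^((1−α)/α) = 1.93^1.1739 = 2.1638.
Therefore s = 2.1638 × (n + δ) = 2.1638 × 0.120 = 0.2597.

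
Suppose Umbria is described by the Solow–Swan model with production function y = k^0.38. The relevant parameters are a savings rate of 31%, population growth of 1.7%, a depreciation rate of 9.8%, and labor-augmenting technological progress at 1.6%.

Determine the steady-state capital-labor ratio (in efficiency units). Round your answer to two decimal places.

k* = 4.01

Steady state requires s·f(k) = (n + g + δ)·k, i.e. s·k^α = (n + g + δ)·k.
Dividing both sides by k: k^(1−α) = s / (n + g + δ).
k^0.62 = 0.31 / (0.017 + 0.016 + 0.098) = 0.31 / 0.131 = 2.3664
k* = 2.3664^(1/0.62) ≈ 4.0121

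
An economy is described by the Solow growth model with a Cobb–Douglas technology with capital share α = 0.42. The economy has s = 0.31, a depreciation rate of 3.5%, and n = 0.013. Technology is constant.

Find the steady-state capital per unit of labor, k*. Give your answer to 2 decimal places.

k* = 24.93

In steady state, investment equals break-even investment: s·k^α = (n + δ)·k.
Rearranging, k^(1−α) = s / (n + δ).
k^0.58 = 0.31 / (0.013 + 0.035) = 0.31 / 0.048 = 6.4583
k* = 6.4583^(1/0.58) ≈ 24.9319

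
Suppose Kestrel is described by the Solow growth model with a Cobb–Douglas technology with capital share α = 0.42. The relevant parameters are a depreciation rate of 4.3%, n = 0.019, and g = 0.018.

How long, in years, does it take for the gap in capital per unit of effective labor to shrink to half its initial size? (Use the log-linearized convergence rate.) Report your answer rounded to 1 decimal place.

half-life ≈ 14.9 years

Near the steady state the convergence rate is λ = (1 − α)(n + g + δ).
λ = (1 − 0.42) × 0.080 = 0.58 × 0.080 = 0.0464
Half-life = ln 2 / λ = 0.6931 / 0.0464 ≈ 14.94 years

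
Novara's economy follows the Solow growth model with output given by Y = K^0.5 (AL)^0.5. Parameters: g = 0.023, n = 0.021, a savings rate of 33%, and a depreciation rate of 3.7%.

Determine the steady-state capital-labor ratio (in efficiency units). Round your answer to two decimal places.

k* = 16.60

Steady state requires s·f(k) = (n + g + δ)·k, i.e. s·k^α = (n + g + δ)·k.
Dividing both sides by k: k^(1−α) = s / (n + g + δ).
k^0.5 = 0.33 / (0.021 + 0.023 + 0.037) = 0.33 / 0.081 = 4.0741
k* = 4.0741^(1/0.5) ≈ 16.5983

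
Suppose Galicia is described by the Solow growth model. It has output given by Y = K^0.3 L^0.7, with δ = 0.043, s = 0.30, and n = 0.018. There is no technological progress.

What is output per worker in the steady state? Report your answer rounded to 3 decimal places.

At the steady state, Δk = 0, so s·k^α = (n + δ)·k.
Dividing both sides by k: k^(1−α) = s / (n + δ).
k^0.7 = 0.30 / (0.018 + 0.043) = 0.30 / 0.061 = 4.9180
k* = 4.9180^(1/0.7) ≈ 9.7335
y* = (k*)^α = 9.7335^0.3 ≈ 1.9792

y* = 1.979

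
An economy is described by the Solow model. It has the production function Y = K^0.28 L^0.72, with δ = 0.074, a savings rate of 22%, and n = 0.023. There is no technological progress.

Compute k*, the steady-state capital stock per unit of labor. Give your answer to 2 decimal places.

At the steady state, Δk = 0, so s·k^α = (n + δ)·k.
Rearranging, k^(1−α) = s / (n + δ).
k^0.72 = 0.22 / (0.023 + 0.074) = 0.22 / 0.097 = 2.2680
k* = 2.2680^(1/0.72) ≈ 3.1185

k* ≈ 3.12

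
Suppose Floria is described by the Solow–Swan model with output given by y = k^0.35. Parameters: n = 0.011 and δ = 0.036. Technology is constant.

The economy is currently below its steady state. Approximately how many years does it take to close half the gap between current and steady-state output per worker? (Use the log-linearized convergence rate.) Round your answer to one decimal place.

Near the steady state the convergence rate is λ = (1 − α)(n + δ).
λ = (1 − 0.35) × 0.047 = 0.65 × 0.047 = 0.03055
Half-life = ln 2 / λ = 0.6931 / 0.03055 ≈ 22.69 years

half-life ≈ 22.7 years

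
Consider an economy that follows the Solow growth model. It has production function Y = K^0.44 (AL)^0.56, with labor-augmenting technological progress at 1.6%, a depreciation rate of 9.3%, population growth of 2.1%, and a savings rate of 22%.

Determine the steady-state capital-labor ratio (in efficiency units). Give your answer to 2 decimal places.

Steady state requires s·f(k) = (n + g + δ)·k, i.e. s·k^α = (n + g + δ)·k.
Dividing both sides by k: k^(1−α) = s / (n + g + δ).
k^0.56 = 0.22 / (0.021 + 0.016 + 0.093) = 0.22 / 0.130 = 1.6923
k* = 1.6923^(1/0.56) ≈ 2.5586

k* = 2.56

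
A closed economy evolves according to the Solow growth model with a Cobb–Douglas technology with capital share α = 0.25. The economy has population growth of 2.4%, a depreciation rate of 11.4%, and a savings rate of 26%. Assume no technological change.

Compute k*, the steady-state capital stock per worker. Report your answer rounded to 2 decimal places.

At the steady state, Δk = 0, so s·k^α = (n + δ)·k.
Rearranging, k^(1−α) = s / (n + δ).
k^0.75 = 0.26 / (0.024 + 0.114) = 0.26 / 0.138 = 1.8841
k* = 1.8841^(1/0.75) ≈ 2.3270

k* = 2.33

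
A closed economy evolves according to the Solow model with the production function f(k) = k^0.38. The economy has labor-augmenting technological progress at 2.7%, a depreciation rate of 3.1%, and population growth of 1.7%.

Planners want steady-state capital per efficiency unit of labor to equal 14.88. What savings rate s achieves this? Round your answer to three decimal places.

s ≈ 0.400

In steady state, investment equals break-even investment: s·k^α = (n + g + δ)·k.
So s / (n + g + δ) = (k*)^(1−α) = 14.88^0.62 = 5.3335.
Therefore s = 5.3335 × (n + g + δ) = 5.3335 × 0.075 = 0.4000.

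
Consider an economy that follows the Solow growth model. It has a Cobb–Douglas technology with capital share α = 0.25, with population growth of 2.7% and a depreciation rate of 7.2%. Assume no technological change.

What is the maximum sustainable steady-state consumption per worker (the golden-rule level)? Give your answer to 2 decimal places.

c_gold ≈ 1.02

At the golden rule, f'(k) = n + δ, so α·k^(α−1) = n + δ and k_gold = (α/(n + δ))^(1/(1−α)).
k_gold = (0.25/0.099)^(1/0.75) = 2.5253^1.3333 ≈ 3.4388
c_gold = f(k_gold) − (n + δ)·k_gold = 1.3618 − 0.099×3.4388 ≈ 1.0214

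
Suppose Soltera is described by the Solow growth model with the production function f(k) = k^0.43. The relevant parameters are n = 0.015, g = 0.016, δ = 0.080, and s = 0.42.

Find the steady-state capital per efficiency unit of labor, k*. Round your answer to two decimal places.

k* ≈ 10.33

Steady state requires s·f(k) = (n + g + δ)·k, i.e. s·k^α = (n + g + δ)·k.
Dividing both sides by k: k^(1−α) = s / (n + g + δ).
k^0.57 = 0.42 / (0.015 + 0.016 + 0.080) = 0.42 / 0.111 = 3.7838
k* = 3.7838^(1/0.57) ≈ 10.3255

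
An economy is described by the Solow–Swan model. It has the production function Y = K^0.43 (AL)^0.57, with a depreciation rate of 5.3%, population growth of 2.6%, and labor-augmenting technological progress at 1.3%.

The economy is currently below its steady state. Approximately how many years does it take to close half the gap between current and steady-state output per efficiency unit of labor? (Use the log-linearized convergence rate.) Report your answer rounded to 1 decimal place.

about 13.2 years

Near the steady state the convergence rate is λ = (1 − α)(n + g + δ).
λ = (1 − 0.43) × 0.092 = 0.57 × 0.092 = 0.05244
Half-life = ln 2 / λ = 0.6931 / 0.05244 ≈ 13.22 years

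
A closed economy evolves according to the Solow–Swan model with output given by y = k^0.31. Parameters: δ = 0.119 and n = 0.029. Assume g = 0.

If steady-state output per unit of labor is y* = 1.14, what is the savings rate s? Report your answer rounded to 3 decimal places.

s ≈ 0.198

At the steady state, Δk = 0, so s·k^α = (n + δ)·k.
Since y* = [s/(n + δ)]^(α/(1−α)), we have s/(n + δ) = (y*)^((1−α)/α) = 1.14^2.2258 = 1.3386.
Therefore s = 1.3386 × (n + δ) = 1.3386 × 0.148 = 0.1981.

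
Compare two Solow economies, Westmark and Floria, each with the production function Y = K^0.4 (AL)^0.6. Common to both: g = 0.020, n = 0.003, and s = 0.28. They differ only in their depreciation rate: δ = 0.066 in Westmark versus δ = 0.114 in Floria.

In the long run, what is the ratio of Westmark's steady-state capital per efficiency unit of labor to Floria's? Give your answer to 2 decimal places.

ratio ≈ 2.05

Steady-state k* = [s/(n + g + δ)]^(1/(1−α)), so the ratio is [ (s_W/(n + g + δ)_W) / (s_F/(n + g + δ)_F) ]^1.6667.
s_W/(n + g + δ)_W = 0.28/0.089 = 3.1461; s_F/(n + g + δ)_F = 0.28/0.137 = 2.0438.
Ratio = (3.1461/2.0438)^1.6667 = 1.5393^1.6667 ≈ 2.0522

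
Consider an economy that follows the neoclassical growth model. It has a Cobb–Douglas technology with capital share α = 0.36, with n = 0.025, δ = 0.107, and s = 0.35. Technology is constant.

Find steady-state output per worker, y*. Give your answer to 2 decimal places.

y* ≈ 1.73

Steady state requires s·f(k) = (n + δ)·k, i.e. s·k^α = (n + δ)·k.
Rearranging, k^(1−α) = s / (n + δ).
k^0.64 = 0.35 / (0.025 + 0.107) = 0.35 / 0.132 = 2.6515
k* = 2.6515^(1/0.64) ≈ 4.5889
y* = (k*)^α = 4.5889^0.36 ≈ 1.7307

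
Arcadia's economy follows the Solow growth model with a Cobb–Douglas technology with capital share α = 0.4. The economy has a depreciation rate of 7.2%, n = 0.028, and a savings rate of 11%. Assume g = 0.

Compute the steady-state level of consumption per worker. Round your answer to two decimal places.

c* ≈ 0.95

Steady state requires s·f(k) = (n + δ)·k, i.e. s·k^α = (n + δ)·k.
Rearranging, k^(1−α) = s / (n + δ).
k^0.6 = 0.11 / (0.028 + 0.072) = 0.11 / 0.100 = 1.1000
k* = 1.1000^(1/0.6) ≈ 1.1722
y* = (k*)^α = 1.1722^0.4 ≈ 1.0656
c* = (1 − s)·y* = (1 − 0.11) × 1.0656 ≈ 0.9484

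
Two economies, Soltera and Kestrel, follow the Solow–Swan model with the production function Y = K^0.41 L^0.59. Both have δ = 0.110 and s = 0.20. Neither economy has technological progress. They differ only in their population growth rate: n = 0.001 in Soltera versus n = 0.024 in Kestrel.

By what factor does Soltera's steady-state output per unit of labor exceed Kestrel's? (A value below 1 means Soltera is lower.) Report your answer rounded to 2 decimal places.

Steady-state y* = [s/(n + δ)]^(α/(1−α)), so the ratio is [ (s_S/(n + δ)_S) / (s_K/(n + δ)_K) ]^0.6949.
s_S/(n + δ)_S = 0.20/0.111 = 1.8018; s_K/(n + δ)_K = 0.20/0.134 = 1.4925.
Ratio = (1.8018/1.4925)^0.6949 = 1.2072^0.6949 ≈ 1.1398

ratio ≈ 1.14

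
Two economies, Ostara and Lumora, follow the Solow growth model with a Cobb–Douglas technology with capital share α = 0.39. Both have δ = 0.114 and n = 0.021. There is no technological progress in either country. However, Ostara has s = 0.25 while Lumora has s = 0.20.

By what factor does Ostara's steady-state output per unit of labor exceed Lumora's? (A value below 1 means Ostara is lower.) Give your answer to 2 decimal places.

Steady-state y* = [s/(n + δ)]^(α/(1−α)), so the ratio is [ (s_O/(n + δ)_O) / (s_L/(n + δ)_L) ]^0.6393.
s_O/(n + δ)_O = 0.25/0.135 = 1.8519; s_L/(n + δ)_L = 0.20/0.135 = 1.4815.
Ratio = (1.8519/1.4815)^0.6393 = 1.2500^0.6393 ≈ 1.1533

ratio ≈ 1.15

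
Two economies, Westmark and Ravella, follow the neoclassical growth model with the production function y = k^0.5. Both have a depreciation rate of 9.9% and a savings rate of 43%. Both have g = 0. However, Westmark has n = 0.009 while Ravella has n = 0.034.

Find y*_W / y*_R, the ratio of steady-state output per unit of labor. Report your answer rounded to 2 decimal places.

Steady-state y* = [s/(n + δ)]^(α/(1−α)), so the ratio is [ (s_W/(n + δ)_W) / (s_R/(n + δ)_R) ]^1.
s_W/(n + δ)_W = 0.43/0.108 = 3.9815; s_R/(n + δ)_R = 0.43/0.133 = 3.2331.
Ratio = (3.9815/3.2331)^1 = 1.2315^1 ≈ 1.2315

ratio ≈ 1.23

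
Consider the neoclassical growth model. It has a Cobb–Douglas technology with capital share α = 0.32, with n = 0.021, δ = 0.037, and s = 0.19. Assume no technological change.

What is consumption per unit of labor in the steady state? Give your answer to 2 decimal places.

c* ≈ 1.42

At the steady state, Δk = 0, so s·k^α = (n + δ)·k.
Rearranging, k^(1−α) = s / (n + δ).
k^0.68 = 0.19 / (0.021 + 0.037) = 0.19 / 0.058 = 3.2759
k* = 3.2759^(1/0.68) ≈ 5.7258
y* = (k*)^α = 5.7258^0.32 ≈ 1.7479
c* = (1 − s)·y* = (1 − 0.19) × 1.7479 ≈ 1.4158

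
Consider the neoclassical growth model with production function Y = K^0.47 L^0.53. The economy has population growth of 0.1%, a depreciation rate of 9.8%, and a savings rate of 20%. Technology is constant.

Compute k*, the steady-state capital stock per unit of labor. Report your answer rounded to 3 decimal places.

At the steady state, Δk = 0, so s·k^α = (n + δ)·k.
Dividing both sides by k: k^(1−α) = s / (n + δ).
k^0.53 = 0.20 / (0.001 + 0.098) = 0.20 / 0.099 = 2.0202
k* = 2.0202^(1/0.53) ≈ 3.7689

k* ≈ 3.769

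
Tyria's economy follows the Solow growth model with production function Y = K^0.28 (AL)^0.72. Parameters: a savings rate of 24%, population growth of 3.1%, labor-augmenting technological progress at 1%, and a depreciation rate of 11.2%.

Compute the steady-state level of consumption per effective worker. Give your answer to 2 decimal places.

In steady state, investment equals break-even investment: s·k^α = (n + g + δ)·k.
Rearranging, k^(1−α) = s / (n + g + δ).
k^0.72 = 0.24 / (0.031 + 0.010 + 0.112) = 0.24 / 0.153 = 1.5686
k* = 1.5686^(1/0.72) ≈ 1.8687
y* = (k*)^α = 1.8687^0.28 ≈ 1.1913
c* = (1 − s)·y* = (1 − 0.24) × 1.1913 ≈ 0.9054

c* = 0.91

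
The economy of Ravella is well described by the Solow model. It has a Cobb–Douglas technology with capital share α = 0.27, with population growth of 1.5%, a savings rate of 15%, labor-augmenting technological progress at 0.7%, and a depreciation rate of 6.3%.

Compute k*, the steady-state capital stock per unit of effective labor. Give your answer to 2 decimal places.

k* ≈ 2.18

Steady state requires s·f(k) = (n + g + δ)·k, i.e. s·k^α = (n + g + δ)·k.
Dividing both sides by k: k^(1−α) = s / (n + g + δ).
k^0.73 = 0.15 / (0.015 + 0.007 + 0.063) = 0.15 / 0.085 = 1.7647
k* = 1.7647^(1/0.73) ≈ 2.1772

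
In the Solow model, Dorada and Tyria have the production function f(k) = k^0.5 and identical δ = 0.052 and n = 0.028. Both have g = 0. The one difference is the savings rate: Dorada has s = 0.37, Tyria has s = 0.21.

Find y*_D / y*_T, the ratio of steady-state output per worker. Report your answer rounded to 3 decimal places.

y*_D / y*_T ≈ 1.762

Steady-state y* = [s/(n + δ)]^(α/(1−α)), so the ratio is [ (s_D/(n + δ)_D) / (s_T/(n + δ)_T) ]^1.
s_D/(n + δ)_D = 0.37/0.080 = 4.6250; s_T/(n + δ)_T = 0.21/0.080 = 2.6250.
Ratio = (4.6250/2.6250)^1 = 1.7619^1 ≈ 1.7619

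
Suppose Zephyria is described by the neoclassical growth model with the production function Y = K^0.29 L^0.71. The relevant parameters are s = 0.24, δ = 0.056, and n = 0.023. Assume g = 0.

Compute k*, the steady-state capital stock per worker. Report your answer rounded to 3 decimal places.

Steady state requires s·f(k) = (n + δ)·k, i.e. s·k^α = (n + δ)·k.
Rearranging, k^(1−α) = s / (n + δ).
k^0.71 = 0.24 / (0.023 + 0.056) = 0.24 / 0.079 = 3.0380
k* = 3.0380^(1/0.71) ≈ 4.7830

k* = 4.783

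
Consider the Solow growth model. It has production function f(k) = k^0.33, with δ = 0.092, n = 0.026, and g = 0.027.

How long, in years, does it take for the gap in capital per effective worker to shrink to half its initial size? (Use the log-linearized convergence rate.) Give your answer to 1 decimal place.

Near the steady state the convergence rate is λ = (1 − α)(n + g + δ).
λ = (1 − 0.33) × 0.145 = 0.67 × 0.145 = 0.09715
Half-life = ln 2 / λ = 0.6931 / 0.09715 ≈ 7.13 years

t_½ ≈ 7.1 years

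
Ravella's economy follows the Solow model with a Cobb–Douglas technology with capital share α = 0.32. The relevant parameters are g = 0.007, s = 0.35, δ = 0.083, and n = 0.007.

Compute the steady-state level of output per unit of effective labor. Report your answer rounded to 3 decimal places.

y* = 1.829

At the steady state, Δk = 0, so s·k^α = (n + g + δ)·k.
Rearranging, k^(1−α) = s / (n + g + δ).
k^0.68 = 0.35 / (0.007 + 0.007 + 0.083) = 0.35 / 0.097 = 3.6082
k* = 3.6082^(1/0.68) ≈ 6.6000
y* = (k*)^α = 6.6000^0.32 ≈ 1.8292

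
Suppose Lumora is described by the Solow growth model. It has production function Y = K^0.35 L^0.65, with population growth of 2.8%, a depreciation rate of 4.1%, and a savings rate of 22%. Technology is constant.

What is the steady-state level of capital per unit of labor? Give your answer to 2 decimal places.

k* = 5.95

At the steady state, Δk = 0, so s·k^α = (n + δ)·k.
Rearranging, k^(1−α) = s / (n + δ).
k^0.65 = 0.22 / (0.028 + 0.041) = 0.22 / 0.069 = 3.1884
k* = 3.1884^(1/0.65) ≈ 5.9529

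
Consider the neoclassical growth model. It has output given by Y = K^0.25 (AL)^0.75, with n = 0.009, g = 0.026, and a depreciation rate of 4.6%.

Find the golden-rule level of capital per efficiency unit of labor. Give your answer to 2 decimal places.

The golden rule sets f'(k) = n + g + δ, i.e. α·k^(α−1) = n + g + δ.
So k^(1−α) = α / (n + g + δ) = 0.25 / 0.081 = 3.0864.
k_gold = 3.0864^(1/0.75) ≈ 4.4937

k_gold ≈ 4.49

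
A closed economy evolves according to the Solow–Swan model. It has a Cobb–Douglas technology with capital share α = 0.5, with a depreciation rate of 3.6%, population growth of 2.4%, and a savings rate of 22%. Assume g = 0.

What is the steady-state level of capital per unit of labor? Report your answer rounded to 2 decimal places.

At the steady state, Δk = 0, so s·k^α = (n + δ)·k.
Dividing both sides by k: k^(1−α) = s / (n + δ).
k^0.5 = 0.22 / (0.024 + 0.036) = 0.22 / 0.060 = 3.6667
k* = 3.6667^(1/0.5) ≈ 13.4447

k* ≈ 13.44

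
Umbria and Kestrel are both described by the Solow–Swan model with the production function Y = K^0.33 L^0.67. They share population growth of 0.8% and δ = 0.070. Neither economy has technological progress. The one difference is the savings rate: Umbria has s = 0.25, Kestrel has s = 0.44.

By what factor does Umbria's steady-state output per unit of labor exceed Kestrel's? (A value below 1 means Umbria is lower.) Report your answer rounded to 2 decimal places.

ratio ≈ 0.76

Steady-state y* = [s/(n + δ)]^(α/(1−α)), so the ratio is [ (s_U/(n + δ)_U) / (s_K/(n + δ)_K) ]^0.4925.
s_U/(n + δ)_U = 0.25/0.078 = 3.2051; s_K/(n + δ)_K = 0.44/0.078 = 5.6410.
Ratio = (3.2051/5.6410)^0.4925 = 0.5682^0.4925 ≈ 0.7570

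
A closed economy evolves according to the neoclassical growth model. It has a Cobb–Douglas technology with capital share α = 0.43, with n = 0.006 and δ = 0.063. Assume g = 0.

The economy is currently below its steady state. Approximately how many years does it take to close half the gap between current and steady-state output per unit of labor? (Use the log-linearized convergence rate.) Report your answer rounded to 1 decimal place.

Near the steady state the convergence rate is λ = (1 − α)(n + δ).
λ = (1 − 0.43) × 0.069 = 0.57 × 0.069 = 0.03933
Half-life = ln 2 / λ = 0.6931 / 0.03933 ≈ 17.62 years

half-life ≈ 17.6 years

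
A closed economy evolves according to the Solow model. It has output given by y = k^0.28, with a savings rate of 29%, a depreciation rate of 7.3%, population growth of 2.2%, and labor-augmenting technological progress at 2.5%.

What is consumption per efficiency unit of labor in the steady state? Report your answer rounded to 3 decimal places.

At the steady state, Δk = 0, so s·k^α = (n + g + δ)·k.
Rearranging, k^(1−α) = s / (n + g + δ).
k^0.72 = 0.29 / (0.022 + 0.025 + 0.073) = 0.29 / 0.120 = 2.4167
k* = 2.4167^(1/0.72) ≈ 3.4061
y* = (k*)^α = 3.4061^0.28 ≈ 1.4094
c* = (1 − s)·y* = (1 − 0.29) × 1.4094 ≈ 1.0007

c* ≈ 1.001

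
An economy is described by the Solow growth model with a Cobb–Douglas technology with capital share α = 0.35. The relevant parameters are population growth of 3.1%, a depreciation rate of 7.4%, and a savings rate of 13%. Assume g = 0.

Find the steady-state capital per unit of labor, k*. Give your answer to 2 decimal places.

k* ≈ 1.39

In steady state, investment equals break-even investment: s·k^α = (n + δ)·k.
Rearranging, k^(1−α) = s / (n + δ).
k^0.65 = 0.13 / (0.031 + 0.074) = 0.13 / 0.105 = 1.2381
k* = 1.2381^(1/0.65) ≈ 1.3890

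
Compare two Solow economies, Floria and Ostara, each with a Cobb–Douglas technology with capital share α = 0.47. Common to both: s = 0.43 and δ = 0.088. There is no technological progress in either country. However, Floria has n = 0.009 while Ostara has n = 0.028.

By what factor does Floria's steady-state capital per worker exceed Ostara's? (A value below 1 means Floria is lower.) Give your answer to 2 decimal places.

Steady-state k* = [s/(n + δ)]^(1/(1−α)), so the ratio is [ (s_F/(n + δ)_F) / (s_O/(n + δ)_O) ]^1.8868.
s_F/(n + δ)_F = 0.43/0.097 = 4.4330; s_O/(n + δ)_O = 0.43/0.116 = 3.7069.
Ratio = (4.4330/3.7069)^1.8868 = 1.1959^1.8868 ≈ 1.4015

k*_F / k*_O ≈ 1.40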